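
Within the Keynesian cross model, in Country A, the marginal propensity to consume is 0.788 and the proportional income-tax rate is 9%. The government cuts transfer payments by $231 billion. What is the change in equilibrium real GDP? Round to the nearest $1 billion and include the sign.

The transfer change shifts disposable income by −$231 billion, so first-round consumption changes by c·ΔTR = 0.788 × (−$231 billion) = −$182.028 billion.
Expenditure multiplier = 1/(1 − c(1−t)) = 1/(1 − 0.788×0.91) = 1/0.28292 ≈ 3.535.
The transfer multiplier is c × k ≈ 2.785, so ΔY = k × (c·ΔTR) = (−$182.028 billion) / 0.28292 ≈ −$643 billion.

−$643 billion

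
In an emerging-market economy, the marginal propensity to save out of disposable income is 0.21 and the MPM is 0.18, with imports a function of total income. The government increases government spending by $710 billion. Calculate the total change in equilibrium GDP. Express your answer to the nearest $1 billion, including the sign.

MPC = 1 − MPS = 1 − 0.21 = 0.79.
Expenditure multiplier = 1/(1 − c + m) = 1/(1 − 0.79 + 0.18) = 1/0.39 ≈ 2.564.
ΔY = k × ΔG = (+$710 billion) / 0.39 ≈ +$1,821 billion.

+$1,821 billion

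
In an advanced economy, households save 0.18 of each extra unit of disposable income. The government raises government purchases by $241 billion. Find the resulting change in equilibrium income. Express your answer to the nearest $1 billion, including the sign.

MPC = 1 − MPS = 1 − 0.18 = 0.82.
Expenditure multiplier = 1/(1 − MPC) = 1/(1 − 0.82) = 1/0.18 ≈ 5.556.
ΔY = k × ΔG = (+$241 billion) / 0.18 ≈ +$1,339 billion.

+$1,339 billion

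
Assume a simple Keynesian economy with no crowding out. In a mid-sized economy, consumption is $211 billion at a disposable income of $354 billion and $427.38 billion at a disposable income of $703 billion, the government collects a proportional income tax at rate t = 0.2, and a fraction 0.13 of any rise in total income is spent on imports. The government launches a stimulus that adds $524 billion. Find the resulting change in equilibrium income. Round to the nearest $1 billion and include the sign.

+$826 billion

MPC = ΔC/ΔYd = (427.38 − 211)/(703 − 354) = 216.38/349 = 0.62.
Spending multiplier = 1/(1 − c(1−t) + m) = 1/(1 − 0.62×0.8 + 0.13) = 1/0.634 ≈ 1.577.
ΔY = k × ΔG = (+$524 billion) / 0.634 ≈ +$826 billion.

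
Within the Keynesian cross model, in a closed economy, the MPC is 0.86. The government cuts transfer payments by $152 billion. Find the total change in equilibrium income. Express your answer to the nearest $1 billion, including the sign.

−$934 billion

The transfer change shifts disposable income by −$152 billion, so first-round consumption changes by c·ΔTR = 0.86 × (−$152 billion) = −$130.72 billion.
Expenditure multiplier = 1/(1 − MPC) = 1/(1 − 0.86) = 1/0.14 ≈ 7.143.
The transfer multiplier is c × k ≈ 6.143, so ΔY = k × (c·ΔTR) = (−$130.72 billion) / 0.14 ≈ −$934 billion.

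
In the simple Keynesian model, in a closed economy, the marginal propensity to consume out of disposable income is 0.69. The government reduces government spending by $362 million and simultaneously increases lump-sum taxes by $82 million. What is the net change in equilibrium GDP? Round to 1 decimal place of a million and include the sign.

−$1,350.3 million

Expenditure multiplier = 1/(1 − MPC) = 1/(1 − 0.69) = 1/0.31 ≈ 3.226.
ΔG contributes k·ΔG = (−$362 million) / 0.31 ≈ −$1,167.7 million.
ΔT of +$82 million changes first-round spending by −c·ΔT = −$56.58 million, contributing k·(−c·ΔT) = (−$56.58 million) / 0.31 ≈ −$182.5 million.
Net ΔY = k(ΔG − c·ΔT) = (−$418.58 million) / 0.31 ≈ −$1,350.3 million.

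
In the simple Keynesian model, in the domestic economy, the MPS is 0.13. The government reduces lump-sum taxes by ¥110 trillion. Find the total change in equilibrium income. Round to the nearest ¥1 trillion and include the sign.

+¥736 trillion

MPC = 1 − MPS = 1 − 0.13 = 0.87.
A lump-sum tax change of −¥110 trillion shifts disposable income by +¥110 trillion; first-round consumption changes by −c × ΔT = −0.87 × (−¥110 trillion) = +¥95.7 trillion.
Expenditure multiplier = 1/(1 − MPC) = 1/(1 − 0.87) = 1/0.13 ≈ 7.692.
The tax multiplier is −c × k ≈ −6.692, so ΔY = k × (−c·ΔT) = (+¥95.7 trillion) / 0.13 ≈ +¥736 trillion.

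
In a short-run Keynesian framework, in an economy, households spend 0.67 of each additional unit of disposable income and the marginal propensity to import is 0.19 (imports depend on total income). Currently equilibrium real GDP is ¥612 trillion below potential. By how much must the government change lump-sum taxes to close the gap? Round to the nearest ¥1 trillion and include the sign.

Spending multiplier = 1/(1 − c + m) = 1/(1 − 0.67 + 0.19) = 1/0.52 ≈ 1.923.
Tax multiplier = −c·k = −0.67/0.52 ≈ −1.288. Need ΔY = +¥612 trillion, so ΔT = ΔY/(−c·k) = −(+¥612 trillion) × 0.52 / 0.67 ≈ −¥475 trillion.
The government should cut lump-sum taxes by ¥475 trillion.

−¥475 trillion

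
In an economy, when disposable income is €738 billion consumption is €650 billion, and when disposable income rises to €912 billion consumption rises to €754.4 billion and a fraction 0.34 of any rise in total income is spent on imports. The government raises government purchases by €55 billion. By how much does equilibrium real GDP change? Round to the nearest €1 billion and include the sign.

MPC = ΔC/ΔYd = (754.4 − 650)/(912 − 738) = 104.4/174 = 0.6.
Spending multiplier = 1/(1 − c + m) = 1/(1 − 0.6 + 0.34) = 1/0.74 ≈ 1.351.
ΔY = k × ΔG = (+€55 billion) / 0.74 ≈ +€74 billion.

+€74 billion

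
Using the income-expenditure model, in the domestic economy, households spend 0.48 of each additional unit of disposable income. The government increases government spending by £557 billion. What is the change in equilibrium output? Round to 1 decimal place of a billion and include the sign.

Government-spending multiplier = 1/(1 − MPC) = 1/(1 − 0.48) = 1/0.52 ≈ 1.923.
ΔY = k × ΔG = (+£557 billion) / 0.52 ≈ +£1,071.2 billion.

+£1,071.2 billion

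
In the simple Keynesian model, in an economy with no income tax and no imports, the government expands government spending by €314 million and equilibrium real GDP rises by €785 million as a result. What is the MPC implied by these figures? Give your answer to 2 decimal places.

0.60

Implied spending multiplier k = ΔY/ΔG = 785/314 = 2.5.
Since k = 1/(1 − MPC), MPC = 1 − 1/k = 1 − ΔG/ΔY = 1 − 314/785 = 0.60.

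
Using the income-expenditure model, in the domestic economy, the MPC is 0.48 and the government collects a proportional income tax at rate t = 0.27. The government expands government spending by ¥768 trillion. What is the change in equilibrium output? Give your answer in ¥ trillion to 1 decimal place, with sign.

+¥1,182.3 trillion

Government-spending multiplier = 1/(1 − c(1−t)) = 1/(1 − 0.48×0.73) = 1/0.6496 ≈ 1.539.
ΔY = k × ΔG = (+¥768 trillion) / 0.6496 ≈ +¥1,182.3 trillion.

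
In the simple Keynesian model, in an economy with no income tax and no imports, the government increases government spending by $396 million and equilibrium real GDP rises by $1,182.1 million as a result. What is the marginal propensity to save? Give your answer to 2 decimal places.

0.33

Implied spending multiplier k = ΔY/ΔG = 1,182.1/396 ≈ 2.9851.
Since k = 1/(1 − MPC), MPC = 1 − 1/k = 1 − ΔG/ΔY = 1 − 396/1,182.1 ≈ 0.67.
MPS = 1 − MPC = 0.33.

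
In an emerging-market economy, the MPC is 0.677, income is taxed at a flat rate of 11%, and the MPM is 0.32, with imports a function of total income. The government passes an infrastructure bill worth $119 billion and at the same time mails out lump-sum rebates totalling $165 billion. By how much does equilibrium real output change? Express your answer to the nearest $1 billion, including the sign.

Expenditure multiplier = 1/(1 − c(1−t) + m) = 1/(1 − 0.677×0.89 + 0.32) = 1/0.71747 ≈ 1.394.
ΔG contributes k·ΔG = (+$119 billion) / 0.71747 ≈ +$165.9 billion.
ΔT of −$165 billion changes first-round spending by −c·ΔT = +$111.705 billion, contributing k·(−c·ΔT) = (+$111.705 billion) / 0.71747 ≈ +$155.7 billion.
Net ΔY = k(ΔG − c·ΔT) = (+$230.705 billion) / 0.71747 ≈ +$322 billion.

+$322 billion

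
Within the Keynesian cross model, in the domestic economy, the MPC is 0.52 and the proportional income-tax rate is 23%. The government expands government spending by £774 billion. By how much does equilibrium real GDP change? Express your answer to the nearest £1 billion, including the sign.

+£1,291 billion

Government-spending multiplier = 1/(1 − c(1−t)) = 1/(1 − 0.52×0.77) = 1/0.5996 ≈ 1.668.
ΔY = k × ΔG = (+£774 billion) / 0.5996 ≈ +£1,291 billion.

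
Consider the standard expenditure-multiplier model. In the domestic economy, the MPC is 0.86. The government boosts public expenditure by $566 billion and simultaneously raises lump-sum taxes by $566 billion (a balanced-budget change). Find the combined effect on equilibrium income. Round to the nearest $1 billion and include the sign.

Expenditure multiplier = 1/(1 − MPC) = 1/(1 − 0.86) = 1/0.14 ≈ 7.143.
ΔG contributes k·ΔG = (+$566 billion) / 0.14 ≈ +$4,042.9 billion.
ΔT of +$566 billion changes first-round spending by −c·ΔT = −$486.76 billion, contributing k·(−c·ΔT) = (−$486.76 billion) / 0.14 ≈ −$3,476.9 billion.
With ΔG = ΔT and no other leakages, the balanced-budget multiplier is 1, so ΔY = ΔG = +$566 billion.

+$566 billion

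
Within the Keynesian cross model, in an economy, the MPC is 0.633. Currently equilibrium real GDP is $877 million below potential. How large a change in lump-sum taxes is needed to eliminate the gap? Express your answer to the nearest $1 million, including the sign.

Spending multiplier = 1/(1 − MPC) = 1/(1 − 0.633) = 1/0.367 ≈ 2.725.
Tax multiplier = −c·k = −0.633/0.367 ≈ −1.725. Need ΔY = +$877 million, so ΔT = ΔY/(−c·k) = −(+$877 million) × 0.367 / 0.633 ≈ −$508 million.
The government should cut lump-sum taxes by $508 million.

−$508 million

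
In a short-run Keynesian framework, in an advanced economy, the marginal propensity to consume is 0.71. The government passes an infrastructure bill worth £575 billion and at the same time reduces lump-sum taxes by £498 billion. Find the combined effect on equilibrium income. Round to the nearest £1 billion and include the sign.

+£3,202 billion

Expenditure multiplier = 1/(1 − MPC) = 1/(1 − 0.71) = 1/0.29 ≈ 3.448.
ΔG contributes k·ΔG = (+£575 billion) / 0.29 ≈ +£1,982.8 billion.
ΔT of −£498 billion changes first-round spending by −c·ΔT = +£353.58 billion, contributing k·(−c·ΔT) = (+£353.58 billion) / 0.29 ≈ +£1,219.2 billion.
Net ΔY = k(ΔG − c·ΔT) = (+£928.58 billion) / 0.29 = +£3,202 billion.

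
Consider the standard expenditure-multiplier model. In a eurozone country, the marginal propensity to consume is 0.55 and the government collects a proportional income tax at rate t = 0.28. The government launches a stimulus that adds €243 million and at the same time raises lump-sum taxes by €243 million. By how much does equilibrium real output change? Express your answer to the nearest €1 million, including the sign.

Expenditure multiplier = 1/(1 − c(1−t)) = 1/(1 − 0.55×0.72) = 1/0.604 ≈ 1.656.
ΔG contributes k·ΔG = (+€243 million) / 0.604 ≈ +€402.3 million.
ΔT of +€243 million changes first-round spending by −c·ΔT = −€133.65 million, contributing k·(−c·ΔT) = (−€133.65 million) / 0.604 ≈ −€221.3 million.
Net ΔY = k(ΔG − c·ΔT) = (+€109.35 million) / 0.604 ≈ +€181 million.

+€181 million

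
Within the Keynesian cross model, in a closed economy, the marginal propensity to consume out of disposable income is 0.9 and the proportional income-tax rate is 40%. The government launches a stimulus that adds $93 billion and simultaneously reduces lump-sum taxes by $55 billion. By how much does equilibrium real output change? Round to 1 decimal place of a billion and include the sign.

+$309.8 billion

Expenditure multiplier = 1/(1 − c(1−t)) = 1/(1 − 0.9×0.6) = 1/0.46 ≈ 2.174.
ΔG contributes k·ΔG = (+$93 billion) / 0.46 ≈ +$202.2 billion.
ΔT of −$55 billion changes first-round spending by −c·ΔT = +$49.5 billion, contributing k·(−c·ΔT) = (+$49.5 billion) / 0.46 ≈ +$107.6 billion.
Net ΔY = k(ΔG − c·ΔT) = (+$142.5 billion) / 0.46 ≈ +$309.8 billion.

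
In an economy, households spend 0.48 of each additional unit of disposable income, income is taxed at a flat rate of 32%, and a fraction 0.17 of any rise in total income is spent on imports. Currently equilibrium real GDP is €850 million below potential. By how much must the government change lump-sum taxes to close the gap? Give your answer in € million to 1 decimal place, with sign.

Spending multiplier = 1/(1 − c(1−t) + m) = 1/(1 − 0.48×0.68 + 0.17) = 1/0.8436 ≈ 1.185.
Tax multiplier = −c·k = −0.48/0.8436 ≈ −0.569. Need ΔY = +€850 million, so ΔT = ΔY/(−c·k) = −(+€850 million) × 0.8436 / 0.48 ≈ −€1,493.9 million.
The government should cut lump-sum taxes by €1,493.9 million.

−€1,493.9 million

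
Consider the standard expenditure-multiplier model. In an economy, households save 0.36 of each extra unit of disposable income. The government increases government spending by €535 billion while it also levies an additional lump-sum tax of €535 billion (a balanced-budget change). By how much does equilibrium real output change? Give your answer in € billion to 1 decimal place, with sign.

+€535.0 billion

MPC = 1 − MPS = 1 − 0.36 = 0.64.
Expenditure multiplier = 1/(1 − MPC) = 1/(1 − 0.64) = 1/0.36 ≈ 2.778.
ΔG contributes k·ΔG = (+€535 billion) / 0.36 ≈ +€1,486.1 billion.
ΔT of +€535 billion changes first-round spending by −c·ΔT = −€342.4 billion, contributing k·(−c·ΔT) = (−€342.4 billion) / 0.36 ≈ −€951.1 billion.
With ΔG = ΔT and no other leakages, the balanced-budget multiplier is 1, so ΔY = ΔG = +€535 billion.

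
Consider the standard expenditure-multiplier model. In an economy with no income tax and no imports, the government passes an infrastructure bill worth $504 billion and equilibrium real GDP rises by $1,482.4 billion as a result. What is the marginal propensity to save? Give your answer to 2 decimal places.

Implied spending multiplier k = ΔY/ΔG = 1,482.4/504 ≈ 2.9413.
Since k = 1/(1 − MPC), MPC = 1 − 1/k = 1 − ΔG/ΔY = 1 − 504/1,482.4 ≈ 0.66.
MPS = 1 − MPC = 0.34.

0.34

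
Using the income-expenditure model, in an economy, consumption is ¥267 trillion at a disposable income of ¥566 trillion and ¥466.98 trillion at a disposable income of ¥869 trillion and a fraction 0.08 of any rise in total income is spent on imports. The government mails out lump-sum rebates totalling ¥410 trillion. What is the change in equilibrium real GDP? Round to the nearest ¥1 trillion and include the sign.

+¥644 trillion

MPC = ΔC/ΔYd = (466.98 − 267)/(869 − 566) = 199.98/303 = 0.66.
A lump-sum tax change of −¥410 trillion shifts disposable income by +¥410 trillion; first-round consumption changes by −c × ΔT = −0.66 × (−¥410 trillion) = +¥270.6 trillion.
Expenditure multiplier = 1/(1 − c + m) = 1/(1 − 0.66 + 0.08) = 1/0.42 ≈ 2.381.
The tax multiplier is −c × k ≈ −1.571, so ΔY = k × (−c·ΔT) = (+¥270.6 trillion) / 0.42 ≈ +¥644 trillion.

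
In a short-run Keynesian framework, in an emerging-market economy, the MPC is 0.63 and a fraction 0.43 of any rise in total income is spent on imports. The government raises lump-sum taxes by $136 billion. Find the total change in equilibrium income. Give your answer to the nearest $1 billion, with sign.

A lump-sum tax change of +$136 billion shifts disposable income by −$136 billion; first-round consumption changes by −c × ΔT = −0.63 × (+$136 billion) = −$85.68 billion.
Expenditure multiplier = 1/(1 − c + m) = 1/(1 − 0.63 + 0.43) = 1/0.8 = 1.25.
The tax multiplier is −c × k ≈ −0.788, so ΔY = k × (−c·ΔT) = (−$85.68 billion) / 0.8 ≈ −$107 billion.

−$107 billion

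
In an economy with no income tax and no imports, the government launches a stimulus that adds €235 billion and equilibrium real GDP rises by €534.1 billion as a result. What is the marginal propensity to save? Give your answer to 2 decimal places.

Implied spending multiplier k = ΔY/ΔG = 534.1/235 ≈ 2.2728.
Since k = 1/(1 − MPC), MPC = 1 − 1/k = 1 − ΔG/ΔY = 1 − 235/534.1 ≈ 0.56.
MPS = 1 − MPC = 0.44.

0.44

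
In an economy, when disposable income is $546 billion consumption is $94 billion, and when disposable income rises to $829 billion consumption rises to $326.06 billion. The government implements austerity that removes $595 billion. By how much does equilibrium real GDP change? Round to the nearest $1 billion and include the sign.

−$3,306 billion

MPC = ΔC/ΔYd = (326.06 − 94)/(829 − 546) = 232.06/283 = 0.82.
Expenditure multiplier = 1/(1 − MPC) = 1/(1 − 0.82) = 1/0.18 ≈ 5.556.
ΔY = k × ΔG = (−$595 billion) / 0.18 ≈ −$3,306 billion.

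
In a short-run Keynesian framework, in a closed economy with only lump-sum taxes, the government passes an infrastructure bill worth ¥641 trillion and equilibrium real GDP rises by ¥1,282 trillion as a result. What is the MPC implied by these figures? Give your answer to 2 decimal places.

0.50

Implied spending multiplier k = ΔY/ΔG = 1,282/641 = 2.
Since k = 1/(1 − MPC), MPC = 1 − 1/k = 1 − ΔG/ΔY = 1 − 641/1,282 = 0.50.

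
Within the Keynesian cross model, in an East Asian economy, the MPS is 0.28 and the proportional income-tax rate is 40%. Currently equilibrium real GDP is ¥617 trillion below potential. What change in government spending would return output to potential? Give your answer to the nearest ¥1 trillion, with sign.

+¥350 trillion

MPC = 1 − MPS = 1 − 0.28 = 0.72.
Spending multiplier = 1/(1 − c(1−t)) = 1/(1 − 0.72×0.6) = 1/0.568 ≈ 1.761.
Need ΔY = +¥617 trillion, so ΔG = ΔY/k = (+¥617 trillion) × 0.568 ≈ +¥350 trillion.
The government should increase government spending by ¥350 trillion.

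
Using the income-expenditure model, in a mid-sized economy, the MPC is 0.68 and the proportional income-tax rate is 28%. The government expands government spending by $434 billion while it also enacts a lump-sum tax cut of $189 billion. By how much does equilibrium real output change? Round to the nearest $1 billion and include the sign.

Expenditure multiplier = 1/(1 − c(1−t)) = 1/(1 − 0.68×0.72) = 1/0.5104 ≈ 1.959.
ΔG contributes k·ΔG = (+$434 billion) / 0.5104 ≈ +$850.3 billion.
ΔT of −$189 billion changes first-round spending by −c·ΔT = +$128.52 billion, contributing k·(−c·ΔT) = (+$128.52 billion) / 0.5104 ≈ +$251.8 billion.
Net ΔY = k(ΔG − c·ΔT) = (+$562.52 billion) / 0.5104 ≈ +$1,102 billion.

+$1,102 billion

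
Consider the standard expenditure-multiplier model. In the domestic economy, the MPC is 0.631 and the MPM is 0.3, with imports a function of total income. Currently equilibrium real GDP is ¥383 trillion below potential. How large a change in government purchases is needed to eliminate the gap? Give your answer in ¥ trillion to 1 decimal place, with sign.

Spending multiplier = 1/(1 − c + m) = 1/(1 − 0.631 + 0.3) = 1/0.669 ≈ 1.495.
Need ΔY = +¥383 trillion, so ΔG = ΔY/k = (+¥383 trillion) × 0.669 ≈ +¥256.2 trillion.
The government should increase government purchases by ¥256.2 trillion.

+¥256.2 trillion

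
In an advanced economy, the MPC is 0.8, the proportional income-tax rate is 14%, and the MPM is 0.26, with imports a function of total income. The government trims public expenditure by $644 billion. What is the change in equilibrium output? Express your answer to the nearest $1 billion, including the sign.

Expenditure multiplier = 1/(1 − c(1−t) + m) = 1/(1 − 0.8×0.86 + 0.26) = 1/0.572 ≈ 1.748.
ΔY = k × ΔG = (−$644 billion) / 0.572 ≈ −$1,126 billion.

−$1,126 billion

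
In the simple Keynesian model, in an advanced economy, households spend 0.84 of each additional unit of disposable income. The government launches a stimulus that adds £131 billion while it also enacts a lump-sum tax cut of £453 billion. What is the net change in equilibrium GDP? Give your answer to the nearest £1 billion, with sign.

+£3,197 billion

Expenditure multiplier = 1/(1 − MPC) = 1/(1 − 0.84) = 1/0.16 = 6.25.
ΔG contributes k·ΔG = (+£131 billion) / 0.16 ≈ +£818.8 billion.
ΔT of −£453 billion changes first-round spending by −c·ΔT = +£380.52 billion, contributing k·(−c·ΔT) = (+£380.52 billion) / 0.16 ≈ +£2,378.3 billion.
Net ΔY = k(ΔG − c·ΔT) = (+£511.52 billion) / 0.16 = +£3,197 billion.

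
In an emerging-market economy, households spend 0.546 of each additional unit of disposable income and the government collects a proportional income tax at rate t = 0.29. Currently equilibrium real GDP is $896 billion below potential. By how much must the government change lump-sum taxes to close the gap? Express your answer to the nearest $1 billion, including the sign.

Spending multiplier = 1/(1 − c(1−t)) = 1/(1 − 0.546×0.71) = 1/0.61234 ≈ 1.633.
Tax multiplier = −c·k = −0.546/0.61234 ≈ −0.892. Need ΔY = +$896 billion, so ΔT = ΔY/(−c·k) = −(+$896 billion) × 0.61234 / 0.546 ≈ −$1,005 billion.
The government should cut lump-sum taxes by $1,005 billion.

−$1,005 billion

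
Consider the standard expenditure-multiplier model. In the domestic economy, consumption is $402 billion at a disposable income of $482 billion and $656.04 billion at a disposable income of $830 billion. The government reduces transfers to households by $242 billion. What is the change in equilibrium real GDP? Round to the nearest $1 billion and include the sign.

MPC = ΔC/ΔYd = (656.04 − 402)/(830 − 482) = 254.04/348 = 0.73.
The transfer change shifts disposable income by −$242 billion, so first-round consumption changes by c·ΔTR = 0.73 × (−$242 billion) = −$176.66 billion.
Expenditure multiplier = 1/(1 − MPC) = 1/(1 − 0.73) = 1/0.27 ≈ 3.704.
The transfer multiplier is c × k ≈ 2.704, so ΔY = k × (c·ΔTR) = (−$176.66 billion) / 0.27 ≈ −$654 billion.

−$654 billion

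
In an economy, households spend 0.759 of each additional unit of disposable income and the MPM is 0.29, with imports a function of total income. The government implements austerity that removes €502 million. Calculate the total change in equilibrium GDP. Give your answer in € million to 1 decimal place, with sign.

Government-spending multiplier = 1/(1 − c + m) = 1/(1 − 0.759 + 0.29) = 1/0.531 ≈ 1.883.
ΔY = k × ΔG = (−€502 million) / 0.531 ≈ −€945.4 million.

−€945.4 million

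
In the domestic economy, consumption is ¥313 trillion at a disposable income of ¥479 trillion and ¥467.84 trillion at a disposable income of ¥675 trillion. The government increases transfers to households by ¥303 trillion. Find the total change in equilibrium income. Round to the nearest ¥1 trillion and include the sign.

MPC = ΔC/ΔYd = (467.84 − 313)/(675 − 479) = 154.84/196 = 0.79.
The transfer change shifts disposable income by +¥303 trillion, so first-round consumption changes by c·ΔTR = 0.79 × (+¥303 trillion) = +¥239.37 trillion.
Expenditure multiplier = 1/(1 − MPC) = 1/(1 − 0.79) = 1/0.21 ≈ 4.762.
The transfer multiplier is c × k ≈ 3.762, so ΔY = k × (c·ΔTR) = (+¥239.37 trillion) / 0.21 ≈ +¥1,140 trillion.

+¥1,140 trillion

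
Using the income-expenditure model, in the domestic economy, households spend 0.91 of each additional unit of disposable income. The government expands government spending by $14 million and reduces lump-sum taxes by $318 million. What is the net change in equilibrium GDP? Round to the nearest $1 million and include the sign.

Expenditure multiplier = 1/(1 − MPC) = 1/(1 − 0.91) = 1/0.09 ≈ 11.111.
ΔG contributes k·ΔG = (+$14 million) / 0.09 ≈ +$155.6 million.
ΔT of −$318 million changes first-round spending by −c·ΔT = +$289.38 million, contributing k·(−c·ΔT) = (+$289.38 million) / 0.09 ≈ +$3,215.3 million.
Net ΔY = k(ΔG − c·ΔT) = (+$303.38 million) / 0.09 ≈ +$3,371 million.

+$3,371 million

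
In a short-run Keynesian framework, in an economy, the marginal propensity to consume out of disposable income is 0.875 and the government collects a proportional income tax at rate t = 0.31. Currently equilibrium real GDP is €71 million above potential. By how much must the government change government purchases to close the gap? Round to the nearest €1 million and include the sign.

−€28 million

Spending multiplier = 1/(1 − c(1−t)) = 1/(1 − 0.875×0.69) = 1/0.39625 ≈ 2.524.
Need ΔY = −€71 million, so ΔG = ΔY/k = (−€71 million) × 0.39625 ≈ −€28 million.
The government should cut government purchases by €28 million.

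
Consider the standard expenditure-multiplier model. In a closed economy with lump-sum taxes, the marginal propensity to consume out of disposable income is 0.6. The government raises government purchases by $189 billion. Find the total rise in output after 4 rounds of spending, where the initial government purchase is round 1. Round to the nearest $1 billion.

$411 billion

Round 1 adds ΔG = $189 billion; each later round is MPC = 0.6 times the previous.
After 4 rounds: 189 + 113.4 + 68.04 + 40.824 = ΔG·(1 − c^4)/(1 − c) = 189 × (1 − 0.1296)/0.4 ≈ $411 billion.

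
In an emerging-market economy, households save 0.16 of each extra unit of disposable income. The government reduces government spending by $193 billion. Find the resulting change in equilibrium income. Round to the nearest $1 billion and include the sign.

MPC = 1 − MPS = 1 − 0.16 = 0.84.
Spending multiplier = 1/(1 − MPC) = 1/(1 − 0.84) = 1/0.16 = 6.25.
ΔY = k × ΔG = (−$193 billion) / 0.16 ≈ −$1,206 billion.

−$1,206 billion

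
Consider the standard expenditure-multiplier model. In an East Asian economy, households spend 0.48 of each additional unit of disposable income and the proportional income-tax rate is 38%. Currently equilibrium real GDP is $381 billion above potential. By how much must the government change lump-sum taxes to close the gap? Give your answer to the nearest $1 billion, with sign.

Spending multiplier = 1/(1 − c(1−t)) = 1/(1 − 0.48×0.62) = 1/0.7024 ≈ 1.424.
Tax multiplier = −c·k = −0.48/0.7024 ≈ −0.683. Need ΔY = −$381 billion, so ΔT = ΔY/(−c·k) = −(−$381 billion) × 0.7024 / 0.48 ≈ +$558 billion.
The government should raise lump-sum taxes by $558 billion.

+$558 billion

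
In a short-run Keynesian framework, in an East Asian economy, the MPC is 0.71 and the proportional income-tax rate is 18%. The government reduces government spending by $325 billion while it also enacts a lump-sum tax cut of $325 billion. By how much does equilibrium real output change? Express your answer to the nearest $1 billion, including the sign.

−$226 billion

Expenditure multiplier = 1/(1 − c(1−t)) = 1/(1 − 0.71×0.82) = 1/0.4178 ≈ 2.393.
ΔG contributes k·ΔG = (−$325 billion) / 0.4178 ≈ −$777.9 billion.
ΔT of −$325 billion changes first-round spending by −c·ΔT = +$230.75 billion, contributing k·(−c·ΔT) = (+$230.75 billion) / 0.4178 ≈ +$552.3 billion.
Net ΔY = k(ΔG − c·ΔT) = (−$94.25 billion) / 0.4178 ≈ −$226 billion.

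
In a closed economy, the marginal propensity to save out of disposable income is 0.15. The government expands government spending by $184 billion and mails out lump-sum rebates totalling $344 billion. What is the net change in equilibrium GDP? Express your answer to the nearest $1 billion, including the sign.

+$3,176 billion

MPC = 1 − MPS = 1 − 0.15 = 0.85.
Expenditure multiplier = 1/(1 − MPC) = 1/(1 − 0.85) = 1/0.15 ≈ 6.667.
ΔG contributes k·ΔG = (+$184 billion) / 0.15 ≈ +$1,226.7 billion.
ΔT of −$344 billion changes first-round spending by −c·ΔT = +$292.4 billion, contributing k·(−c·ΔT) = (+$292.4 billion) / 0.15 ≈ +$1,949.3 billion.
Net ΔY = k(ΔG − c·ΔT) = (+$476.4 billion) / 0.15 = +$3,176 billion.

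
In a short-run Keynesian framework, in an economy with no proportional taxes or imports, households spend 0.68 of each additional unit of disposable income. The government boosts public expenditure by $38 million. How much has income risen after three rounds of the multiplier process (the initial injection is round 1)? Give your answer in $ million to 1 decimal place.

Round 1 adds ΔG = $38 million; each later round is MPC = 0.68 times the previous.
After 3 rounds: 38 + 25.84 + 17.5712 = ΔG·(1 − c^3)/(1 − c) = 38 × (1 − 0.314432)/0.32 ≈ $81.4 million.

$81.4 million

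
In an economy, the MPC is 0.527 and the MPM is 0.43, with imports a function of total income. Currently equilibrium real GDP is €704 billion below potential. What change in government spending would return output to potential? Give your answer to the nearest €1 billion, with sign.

+€636 billion

Spending multiplier = 1/(1 − c + m) = 1/(1 − 0.527 + 0.43) = 1/0.903 ≈ 1.107.
Need ΔY = +€704 billion, so ΔG = ΔY/k = (+€704 billion) × 0.903 ≈ +€636 billion.
The government should increase government spending by €636 billion.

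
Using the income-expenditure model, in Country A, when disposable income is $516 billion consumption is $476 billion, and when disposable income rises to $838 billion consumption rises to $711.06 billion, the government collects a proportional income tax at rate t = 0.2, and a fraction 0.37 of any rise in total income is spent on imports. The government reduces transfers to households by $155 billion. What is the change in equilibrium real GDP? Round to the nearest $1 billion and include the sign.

−$144 billion

MPC = ΔC/ΔYd = (711.06 − 476)/(838 − 516) = 235.06/322 = 0.73.
The transfer change shifts disposable income by −$155 billion, so first-round consumption changes by c·ΔTR = 0.73 × (−$155 billion) = −$113.15 billion.
Expenditure multiplier = 1/(1 − c(1−t) + m) = 1/(1 − 0.73×0.8 + 0.37) = 1/0.786 ≈ 1.272.
The transfer multiplier is c × k ≈ 0.929, so ΔY = k × (c·ΔTR) = (−$113.15 billion) / 0.786 ≈ −$144 billion.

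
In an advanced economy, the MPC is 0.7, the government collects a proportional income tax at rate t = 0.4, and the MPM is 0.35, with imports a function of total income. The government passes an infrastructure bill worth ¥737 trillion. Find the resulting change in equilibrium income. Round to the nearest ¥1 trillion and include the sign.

Expenditure multiplier = 1/(1 − c(1−t) + m) = 1/(1 − 0.7×0.6 + 0.35) = 1/0.93 ≈ 1.075.
ΔY = k × ΔG = (+¥737 trillion) / 0.93 ≈ +¥792 trillion.

+¥792 trillion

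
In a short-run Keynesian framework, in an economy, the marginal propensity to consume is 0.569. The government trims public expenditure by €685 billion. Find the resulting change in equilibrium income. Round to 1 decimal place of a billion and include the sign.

Government-spending multiplier = 1/(1 − MPC) = 1/(1 − 0.569) = 1/0.431 ≈ 2.32.
ΔY = k × ΔG = (−€685 billion) / 0.431 ≈ −€1,589.3 billion.

−€1,589.3 billion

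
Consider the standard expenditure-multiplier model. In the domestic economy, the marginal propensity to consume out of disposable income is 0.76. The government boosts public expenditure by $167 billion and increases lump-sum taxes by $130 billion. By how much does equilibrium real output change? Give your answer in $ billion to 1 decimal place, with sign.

+$284.2 billion

Expenditure multiplier = 1/(1 − MPC) = 1/(1 − 0.76) = 1/0.24 ≈ 4.167.
ΔG contributes k·ΔG = (+$167 billion) / 0.24 ≈ +$695.8 billion.
ΔT of +$130 billion changes first-round spending by −c·ΔT = −$98.8 billion, contributing k·(−c·ΔT) = (−$98.8 billion) / 0.24 ≈ −$411.7 billion.
Net ΔY = k(ΔG − c·ΔT) = (+$68.2 billion) / 0.24 ≈ +$284.2 billion.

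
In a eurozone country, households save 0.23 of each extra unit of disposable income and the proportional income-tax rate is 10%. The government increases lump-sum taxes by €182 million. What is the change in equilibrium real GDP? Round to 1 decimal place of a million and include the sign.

−€456.5 million

MPC = 1 − MPS = 1 − 0.23 = 0.77.
A lump-sum tax change of +€182 million shifts disposable income by −€182 million; first-round consumption changes by −c × ΔT = −0.77 × (+€182 million) = −€140.14 million.
Expenditure multiplier = 1/(1 − c(1−t)) = 1/(1 − 0.77×0.9) = 1/0.307 ≈ 3.257.
The tax multiplier is −c × k ≈ −2.508, so ΔY = k × (−c·ΔT) = (−€140.14 million) / 0.307 ≈ −€456.5 million.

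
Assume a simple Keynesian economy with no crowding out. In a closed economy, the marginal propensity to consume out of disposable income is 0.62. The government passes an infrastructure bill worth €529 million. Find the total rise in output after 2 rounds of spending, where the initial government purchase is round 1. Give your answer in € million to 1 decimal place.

€857.0 million

Round 1 adds ΔG = €529 million; each later round is MPC = 0.62 times the previous.
After 2 rounds: 529 + 327.98 = ΔG·(1 − c^2)/(1 − c) = 529 × (1 − 0.3844)/0.38 ≈ €857 million.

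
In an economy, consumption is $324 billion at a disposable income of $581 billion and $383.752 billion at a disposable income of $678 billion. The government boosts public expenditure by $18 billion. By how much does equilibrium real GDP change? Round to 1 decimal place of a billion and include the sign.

+$46.9 billion

MPC = ΔC/ΔYd = (383.752 − 324)/(678 − 581) = 59.752/97 = 0.616.
Government-spending multiplier = 1/(1 − MPC) = 1/(1 − 0.616) = 1/0.384 ≈ 2.604.
ΔY = k × ΔG = (+$18 billion) / 0.384 ≈ +$46.9 billion.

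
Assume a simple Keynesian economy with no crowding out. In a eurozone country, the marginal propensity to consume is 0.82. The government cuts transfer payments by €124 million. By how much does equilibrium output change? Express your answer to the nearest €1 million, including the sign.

The transfer change shifts disposable income by −€124 million, so first-round consumption changes by c·ΔTR = 0.82 × (−€124 million) = −€101.68 million.
Expenditure multiplier = 1/(1 − MPC) = 1/(1 − 0.82) = 1/0.18 ≈ 5.556.
The transfer multiplier is c × k ≈ 4.556, so ΔY = k × (c·ΔTR) = (−€101.68 million) / 0.18 ≈ −€565 million.

−€565 million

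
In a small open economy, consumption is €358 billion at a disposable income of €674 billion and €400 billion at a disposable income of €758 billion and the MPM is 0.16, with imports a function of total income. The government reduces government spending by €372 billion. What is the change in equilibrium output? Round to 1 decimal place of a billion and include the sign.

−€563.6 billion

MPC = ΔC/ΔYd = (400 − 358)/(758 − 674) = 42/84 = 0.5.
Spending multiplier = 1/(1 − c + m) = 1/(1 − 0.5 + 0.16) = 1/0.66 ≈ 1.515.
ΔY = k × ΔG = (−€372 billion) / 0.66 ≈ −€563.6 billion.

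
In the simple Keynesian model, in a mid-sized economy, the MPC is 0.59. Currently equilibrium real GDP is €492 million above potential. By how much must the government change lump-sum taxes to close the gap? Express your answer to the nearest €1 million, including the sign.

Spending multiplier = 1/(1 − MPC) = 1/(1 − 0.59) = 1/0.41 ≈ 2.439.
Tax multiplier = −c·k = −0.59/0.41 ≈ −1.439. Need ΔY = −€492 million, so ΔT = ΔY/(−c·k) = −(−€492 million) × 0.41 / 0.59 ≈ +€342 million.
The government should raise lump-sum taxes by €342 million.

+€342 million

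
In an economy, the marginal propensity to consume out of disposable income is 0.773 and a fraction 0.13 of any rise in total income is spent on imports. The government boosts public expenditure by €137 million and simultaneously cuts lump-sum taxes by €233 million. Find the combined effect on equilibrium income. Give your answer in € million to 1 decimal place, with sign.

+€888.3 million

Expenditure multiplier = 1/(1 − c + m) = 1/(1 − 0.773 + 0.13) = 1/0.357 ≈ 2.801.
ΔG contributes k·ΔG = (+€137 million) / 0.357 ≈ +€383.8 million.
ΔT of −€233 million changes first-round spending by −c·ΔT = +€180.109 million, contributing k·(−c·ΔT) = (+€180.109 million) / 0.357 ≈ +€504.5 million.
Net ΔY = k(ΔG − c·ΔT) = (+€317.109 million) / 0.357 ≈ +€888.3 million.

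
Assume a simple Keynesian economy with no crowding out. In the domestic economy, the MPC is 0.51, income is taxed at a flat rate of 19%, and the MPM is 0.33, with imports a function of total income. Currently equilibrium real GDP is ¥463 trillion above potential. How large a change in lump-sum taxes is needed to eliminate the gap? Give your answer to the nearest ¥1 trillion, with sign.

Spending multiplier = 1/(1 − c(1−t) + m) = 1/(1 − 0.51×0.81 + 0.33) = 1/0.9169 ≈ 1.091.
Tax multiplier = −c·k = −0.51/0.9169 ≈ −0.556. Need ΔY = −¥463 trillion, so ΔT = ΔY/(−c·k) = −(−¥463 trillion) × 0.9169 / 0.51 ≈ +¥832 trillion.
The government should raise lump-sum taxes by ¥832 trillion.

+¥832 trillion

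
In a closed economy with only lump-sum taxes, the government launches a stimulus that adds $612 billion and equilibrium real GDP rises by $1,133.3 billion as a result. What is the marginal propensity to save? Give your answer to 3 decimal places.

0.540

Implied spending multiplier k = ΔY/ΔG = 1,133.3/612 ≈ 1.8518.
Since k = 1/(1 − MPC), MPC = 1 − 1/k = 1 − ΔG/ΔY = 1 − 612/1,133.3 ≈ 0.460.
MPS = 1 − MPC = 0.540.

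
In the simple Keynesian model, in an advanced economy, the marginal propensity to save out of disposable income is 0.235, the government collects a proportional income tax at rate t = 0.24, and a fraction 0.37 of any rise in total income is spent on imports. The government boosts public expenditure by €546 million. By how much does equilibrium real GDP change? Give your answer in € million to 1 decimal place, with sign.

MPC = 1 − MPS = 1 − 0.235 = 0.765.
Expenditure multiplier = 1/(1 − c(1−t) + m) = 1/(1 − 0.765×0.76 + 0.37) = 1/0.7886 ≈ 1.268.
ΔY = k × ΔG = (+€546 million) / 0.7886 ≈ +€692.4 million.

+€692.4 million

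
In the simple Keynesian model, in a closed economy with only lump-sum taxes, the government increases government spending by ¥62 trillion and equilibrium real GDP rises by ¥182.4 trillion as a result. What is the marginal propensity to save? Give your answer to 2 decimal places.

0.34

Implied spending multiplier k = ΔY/ΔG = 182.4/62 ≈ 2.9419.
Since k = 1/(1 − MPC), MPC = 1 − 1/k = 1 − ΔG/ΔY = 1 − 62/182.4 ≈ 0.66.
MPS = 1 − MPC = 0.34.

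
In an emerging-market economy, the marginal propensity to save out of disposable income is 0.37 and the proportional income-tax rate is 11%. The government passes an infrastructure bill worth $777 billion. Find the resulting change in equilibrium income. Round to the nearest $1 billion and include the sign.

MPC = 1 − MPS = 1 − 0.37 = 0.63.
Expenditure multiplier = 1/(1 − c(1−t)) = 1/(1 − 0.63×0.89) = 1/0.4393 ≈ 2.276.
ΔY = k × ΔG = (+$777 billion) / 0.4393 ≈ +$1,769 billion.

+$1,769 billion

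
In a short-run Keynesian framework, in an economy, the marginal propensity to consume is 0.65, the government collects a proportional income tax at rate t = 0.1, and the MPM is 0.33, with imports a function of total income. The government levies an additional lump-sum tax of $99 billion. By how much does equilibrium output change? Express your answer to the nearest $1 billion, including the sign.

−$86 billion

A lump-sum tax change of +$99 billion shifts disposable income by −$99 billion; first-round consumption changes by −c × ΔT = −0.65 × (+$99 billion) = −$64.35 billion.
Expenditure multiplier = 1/(1 − c(1−t) + m) = 1/(1 − 0.65×0.9 + 0.33) = 1/0.745 ≈ 1.342.
The tax multiplier is −c × k ≈ −0.872, so ΔY = k × (−c·ΔT) = (−$64.35 billion) / 0.745 ≈ −$86 billion.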